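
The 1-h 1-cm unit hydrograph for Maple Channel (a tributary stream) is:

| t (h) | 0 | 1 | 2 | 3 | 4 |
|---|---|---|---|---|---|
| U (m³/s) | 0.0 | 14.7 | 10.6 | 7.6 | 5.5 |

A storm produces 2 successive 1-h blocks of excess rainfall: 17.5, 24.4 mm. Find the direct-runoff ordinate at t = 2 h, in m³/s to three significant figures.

By discrete convolution, Q_j = Σ (P_i / 10 mm) · U_{j−i}.
At t = 2 h (j=2): Q = (17.5/10)·10.6 + (24.4/10)·14.7 = 54.4 m³/s.

Q ≈ 54.4 m³/s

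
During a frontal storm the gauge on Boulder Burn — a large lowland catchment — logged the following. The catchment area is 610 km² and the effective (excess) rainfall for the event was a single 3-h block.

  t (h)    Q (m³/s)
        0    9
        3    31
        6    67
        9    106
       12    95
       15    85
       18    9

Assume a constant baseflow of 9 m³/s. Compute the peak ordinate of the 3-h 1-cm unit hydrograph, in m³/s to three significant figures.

U_p ≈ 162 m³/s

Direct runoff: 0.0, 22.0, 58.0, 97.0, 86.0, 76.0, 0.0 m³/s; ΣQ_DR = 339.0 m³/s, peak = 97.0 m³/s.
Runoff depth d = ΣQ_DR·Δt / A = 339.0 × 10800 / (610 km²) = 6.002 mm.
The 1-cm UH is the DRH scaled by (10 mm)/d, so U_p = 97.0 × 10/6.002 = 162 m³/s.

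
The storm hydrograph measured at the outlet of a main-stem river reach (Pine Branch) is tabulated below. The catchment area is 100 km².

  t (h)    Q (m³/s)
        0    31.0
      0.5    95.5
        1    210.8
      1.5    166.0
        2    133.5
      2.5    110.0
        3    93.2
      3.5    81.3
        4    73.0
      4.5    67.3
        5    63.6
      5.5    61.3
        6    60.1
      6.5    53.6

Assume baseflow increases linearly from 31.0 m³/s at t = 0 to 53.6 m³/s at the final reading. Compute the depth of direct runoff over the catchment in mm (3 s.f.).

Direct runoff: 0.00, 62.76, 176.32, 129.78, 95.55, 70.31, 51.77, 38.13, 28.09, 20.65, 15.22, 11.18, 8.24, 0.00 m³/s; ΣQ_DR = 708.0 m³/s.
V = ΣQ_DR · Δt = 708.0 × 1800 s = 1.274 × 10^6 m³.
Over A = 100 km², depth = V / A = 12.7 mm.

d ≈ 12.7 mm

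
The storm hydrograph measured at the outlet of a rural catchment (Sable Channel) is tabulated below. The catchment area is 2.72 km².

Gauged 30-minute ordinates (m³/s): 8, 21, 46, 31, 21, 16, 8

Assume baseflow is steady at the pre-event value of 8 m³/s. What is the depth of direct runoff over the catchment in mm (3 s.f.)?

Direct runoff: 0.0, 13.0, 38.0, 23.0, 13.0, 8.0, 0.0 m³/s; ΣQ_DR = 95.00 m³/s.
V = ΣQ_DR · Δt = 95.00 × 1800 s = 1.710 × 10^5 m³.
Over A = 2.72 km², depth = V / A = 62.9 mm.

d ≈ 62.9 mm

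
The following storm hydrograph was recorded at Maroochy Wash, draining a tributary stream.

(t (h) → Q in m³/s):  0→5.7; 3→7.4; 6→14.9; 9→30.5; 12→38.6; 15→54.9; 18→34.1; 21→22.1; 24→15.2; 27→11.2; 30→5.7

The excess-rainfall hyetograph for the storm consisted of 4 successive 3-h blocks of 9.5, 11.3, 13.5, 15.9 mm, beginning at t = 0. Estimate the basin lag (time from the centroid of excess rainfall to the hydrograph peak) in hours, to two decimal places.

t_L ≈ 8.36 h

Centroid of excess rainfall: t_c = Σ P_i·t̄_i / ΣP_i = 6.6394 h (block centres at 1.5, 4.5, 7.5, 10.5 h).
Hydrograph peak occurs at t = 15 h, so basin lag t_L = 15 − 6.6394 = 8.36 h.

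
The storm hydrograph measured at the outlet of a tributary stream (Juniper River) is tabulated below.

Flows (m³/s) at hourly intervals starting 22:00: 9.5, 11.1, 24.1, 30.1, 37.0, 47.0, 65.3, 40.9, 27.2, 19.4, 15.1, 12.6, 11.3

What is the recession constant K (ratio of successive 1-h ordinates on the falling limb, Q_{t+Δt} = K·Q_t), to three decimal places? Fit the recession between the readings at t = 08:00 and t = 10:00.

Using the recession-limb readings at t = 08:00 and t = 10:00: Q falls from 15.1 to 11.3 m³/s over 2 intervals.
K = (Q₂/Q₁)^(1/2) = (11.3/15.1)^(1/2) = 0.865.

K ≈ 0.865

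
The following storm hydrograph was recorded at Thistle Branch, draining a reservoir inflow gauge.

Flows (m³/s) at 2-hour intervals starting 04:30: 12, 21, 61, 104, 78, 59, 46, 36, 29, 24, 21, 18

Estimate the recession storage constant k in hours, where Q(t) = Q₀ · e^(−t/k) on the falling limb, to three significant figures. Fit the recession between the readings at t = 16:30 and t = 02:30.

On the falling limb, Q drops from 46 to 18 m³/s between t = 16:30 and t = 02:30 (Δt = 10 h).
k = −Δt / ln(Q₂/Q₁) = −10 / ln(18/46) = 10.7 h.

k ≈ 10.7 h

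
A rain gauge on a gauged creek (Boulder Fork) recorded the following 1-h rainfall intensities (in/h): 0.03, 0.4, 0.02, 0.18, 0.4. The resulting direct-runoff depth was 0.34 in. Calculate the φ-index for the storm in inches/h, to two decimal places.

φ ≈ 0.23 in/h

Only the 2 blocks with intensity above φ contribute runoff: 0.4, 0.4 in/h.
Σ(I−φ)·Δt = d  ⇒  (0.4+0.4 − 2φ)·1 = 0.34
φ = (0.8000 − 0.34/1) / 2 = 0.23 in/h.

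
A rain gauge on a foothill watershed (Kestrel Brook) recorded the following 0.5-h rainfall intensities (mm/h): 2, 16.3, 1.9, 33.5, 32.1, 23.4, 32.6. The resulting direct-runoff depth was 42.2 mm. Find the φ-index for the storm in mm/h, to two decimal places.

Only the 5 blocks with intensity above φ contribute runoff: 16.3, 33.5, 32.1, 23.4, 32.6 mm/h.
Σ(I−φ)·Δt = d  ⇒  (16.3+33.5+32.1+23.4+32.6 − 5φ)·0.5 = 42.2
φ = (137.9 − 42.2/0.5) / 5 = 10.70 mm/h.

φ ≈ 10.70 mm/h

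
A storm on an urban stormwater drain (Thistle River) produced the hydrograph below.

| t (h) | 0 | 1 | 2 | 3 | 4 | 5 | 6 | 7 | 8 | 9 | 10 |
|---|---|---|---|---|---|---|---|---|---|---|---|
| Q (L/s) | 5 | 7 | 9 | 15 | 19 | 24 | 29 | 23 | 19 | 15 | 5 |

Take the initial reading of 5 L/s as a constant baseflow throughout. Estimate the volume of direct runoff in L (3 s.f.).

V ≈ 4.14 × 10^5 L

Direct-runoff ordinates (Q − Q_b): 0.0, 2.0, 4.0, 10.0, 14.0, 19.0, 24.0, 18.0, 14.0, 10.0, 0.0 L/s.
ΣQ_DR = 115.0 L/s.
With Δt = 1 h = 3600 s, V = ΣQ_DR · Δt = 115.0 × 3600 = 4.14 × 10^5 L.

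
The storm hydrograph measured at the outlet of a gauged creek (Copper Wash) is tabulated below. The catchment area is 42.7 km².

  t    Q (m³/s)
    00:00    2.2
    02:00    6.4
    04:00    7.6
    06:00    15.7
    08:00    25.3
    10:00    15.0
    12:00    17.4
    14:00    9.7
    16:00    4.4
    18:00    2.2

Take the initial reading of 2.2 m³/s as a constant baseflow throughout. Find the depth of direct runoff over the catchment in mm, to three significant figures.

Direct runoff: 0.0, 4.2, 5.4, 13.5, 23.1, 12.8, 15.2, 7.5, 2.2, 0.0 m³/s; ΣQ_DR = 83.90 m³/s.
V = ΣQ_DR · Δt = 83.90 × 7200 s = 6.041 × 10^5 m³.
Over A = 42.7 km², depth = V / A = 14.1 mm.

d ≈ 14.1 mm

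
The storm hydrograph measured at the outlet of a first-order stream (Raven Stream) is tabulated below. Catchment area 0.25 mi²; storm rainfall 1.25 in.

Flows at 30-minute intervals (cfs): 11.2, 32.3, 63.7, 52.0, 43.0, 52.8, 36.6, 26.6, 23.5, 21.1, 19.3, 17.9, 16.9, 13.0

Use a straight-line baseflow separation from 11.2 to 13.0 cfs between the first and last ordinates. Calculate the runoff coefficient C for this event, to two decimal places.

C ≈ 0.65

ΣQ_DR = 260.5 cfs; V = ΣQ_DR·Δt = 4.689 × 10^5 ft³.
Runoff depth d = V / A = 0.8073 in.
C = d / P = 0.8073 / 1.25 = 0.65.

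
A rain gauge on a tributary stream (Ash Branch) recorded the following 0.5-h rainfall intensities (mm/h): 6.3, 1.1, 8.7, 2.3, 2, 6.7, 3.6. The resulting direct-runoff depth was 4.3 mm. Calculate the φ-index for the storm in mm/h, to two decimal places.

φ ≈ 4.37 mm/h

Only the 3 blocks with intensity above φ contribute runoff: 6.3, 8.7, 6.7 mm/h.
Σ(I−φ)·Δt = d  ⇒  (6.3+8.7+6.7 − 3φ)·0.5 = 4.3
φ = (21.70 − 4.3/0.5) / 3 = 4.37 mm/h.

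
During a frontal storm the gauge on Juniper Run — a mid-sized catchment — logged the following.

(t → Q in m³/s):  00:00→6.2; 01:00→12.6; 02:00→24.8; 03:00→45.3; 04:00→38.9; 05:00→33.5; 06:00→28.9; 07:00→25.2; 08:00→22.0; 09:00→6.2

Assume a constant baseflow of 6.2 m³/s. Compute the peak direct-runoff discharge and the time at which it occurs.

Q_p = 39.1 m³/s at t = 03:00

Subtracting baseflow gives direct-runoff ordinates: 0.0, 6.4, 18.6, 39.1, 32.7, 27.3, 22.7, 19.0, 15.8, 0.0 m³/s.
The maximum is 39.1 m³/s, occurring at the reading for t = 03:00.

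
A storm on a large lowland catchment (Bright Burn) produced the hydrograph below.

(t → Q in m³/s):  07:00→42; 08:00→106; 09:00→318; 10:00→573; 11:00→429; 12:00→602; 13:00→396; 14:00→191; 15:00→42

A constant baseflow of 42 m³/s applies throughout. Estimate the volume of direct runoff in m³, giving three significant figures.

Direct-runoff ordinates (Q − Q_b): 0.0, 64.0, 276.0, 531.0, 387.0, 560.0, 354.0, 149.0, 0.0 m³/s.
ΣQ_DR = 2321 m³/s.
With Δt = 1 h = 3600 s, V = ΣQ_DR · Δt = 2321 × 3600 = 8.36 × 10^6 m³.

V ≈ 8.36 × 10^6 m³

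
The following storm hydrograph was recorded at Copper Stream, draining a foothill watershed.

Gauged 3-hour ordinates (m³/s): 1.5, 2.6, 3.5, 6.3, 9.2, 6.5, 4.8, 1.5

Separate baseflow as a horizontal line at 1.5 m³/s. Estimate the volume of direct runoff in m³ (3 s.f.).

V ≈ 2.58 × 10^5 m³

Direct-runoff ordinates (Q − Q_b): 0.0, 1.1, 2.0, 4.8, 7.7, 5.0, 3.3, 0.0 m³/s.
ΣQ_DR = 23.90 m³/s.
With Δt = 3 h = 10800 s, V = ΣQ_DR · Δt = 23.90 × 10800 = 2.58 × 10^5 m³.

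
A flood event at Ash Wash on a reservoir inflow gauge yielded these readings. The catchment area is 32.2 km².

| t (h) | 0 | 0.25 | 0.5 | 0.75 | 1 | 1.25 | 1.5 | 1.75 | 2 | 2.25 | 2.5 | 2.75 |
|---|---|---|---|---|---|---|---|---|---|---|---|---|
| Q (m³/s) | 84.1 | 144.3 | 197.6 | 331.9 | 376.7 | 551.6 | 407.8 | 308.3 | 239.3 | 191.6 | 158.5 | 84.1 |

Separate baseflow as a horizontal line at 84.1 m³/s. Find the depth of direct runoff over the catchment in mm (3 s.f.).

Direct runoff: 0.0, 60.2, 113.5, 247.8, 292.6, 467.5, 323.7, 224.2, 155.2, 107.5, 74.4, 0.0 m³/s; ΣQ_DR = 2067 m³/s.
V = ΣQ_DR · Δt = 2067 × 900 s = 1.860 × 10^6 m³.
Over A = 32.2 km², depth = V / A = 57.8 mm.

d ≈ 57.8 mm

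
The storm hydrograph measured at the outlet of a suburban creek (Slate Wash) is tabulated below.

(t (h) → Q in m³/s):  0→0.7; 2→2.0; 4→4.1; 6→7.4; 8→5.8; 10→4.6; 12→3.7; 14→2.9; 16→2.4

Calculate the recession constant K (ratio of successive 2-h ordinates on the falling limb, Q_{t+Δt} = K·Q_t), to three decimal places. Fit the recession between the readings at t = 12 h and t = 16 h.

K ≈ 0.805

Using the recession-limb readings at t = 12 h and t = 16 h: Q falls from 3.7 to 2.4 m³/s over 2 intervals.
K = (Q₂/Q₁)^(1/2) = (2.4/3.7)^(1/2) = 0.805.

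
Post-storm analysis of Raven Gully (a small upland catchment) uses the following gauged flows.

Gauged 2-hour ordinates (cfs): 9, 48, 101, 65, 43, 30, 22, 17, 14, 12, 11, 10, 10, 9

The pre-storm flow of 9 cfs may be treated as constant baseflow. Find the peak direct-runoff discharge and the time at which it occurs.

Subtracting baseflow gives direct-runoff ordinates: 0.0, 39.0, 92.0, 56.0, 34.0, 21.0, 13.0, 8.0, 5.0, 3.0, 2.0, 1.0, 1.0, 0.0 cfs.
The maximum is 92.0 cfs, occurring at the reading for t = 4 h.

Q_p = 92.0 cfs at t = 4 h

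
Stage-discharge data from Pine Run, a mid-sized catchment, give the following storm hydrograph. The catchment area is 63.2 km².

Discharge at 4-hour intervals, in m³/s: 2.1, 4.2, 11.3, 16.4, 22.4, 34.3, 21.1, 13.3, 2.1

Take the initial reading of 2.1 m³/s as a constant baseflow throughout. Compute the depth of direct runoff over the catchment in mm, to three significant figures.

d ≈ 24.7 mm

Direct runoff: 0.0, 2.1, 9.2, 14.3, 20.3, 32.2, 19.0, 11.2, 0.0 m³/s; ΣQ_DR = 108.3 m³/s.
V = ΣQ_DR · Δt = 108.3 × 14400 s = 1.560 × 10^6 m³.
Over A = 63.2 km², depth = V / A = 24.7 mm.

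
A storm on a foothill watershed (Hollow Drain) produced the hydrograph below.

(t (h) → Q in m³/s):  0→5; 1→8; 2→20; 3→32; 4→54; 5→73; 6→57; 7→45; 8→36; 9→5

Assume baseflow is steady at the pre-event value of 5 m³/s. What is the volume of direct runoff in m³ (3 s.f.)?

Direct-runoff ordinates (Q − Q_b): 0.0, 3.0, 15.0, 27.0, 49.0, 68.0, 52.0, 40.0, 31.0, 0.0 m³/s.
ΣQ_DR = 285.0 m³/s.
With Δt = 1 h = 3600 s, V = ΣQ_DR · Δt = 285.0 × 3600 = 1.03 × 10^6 m³.

V ≈ 1.03 × 10^6 m³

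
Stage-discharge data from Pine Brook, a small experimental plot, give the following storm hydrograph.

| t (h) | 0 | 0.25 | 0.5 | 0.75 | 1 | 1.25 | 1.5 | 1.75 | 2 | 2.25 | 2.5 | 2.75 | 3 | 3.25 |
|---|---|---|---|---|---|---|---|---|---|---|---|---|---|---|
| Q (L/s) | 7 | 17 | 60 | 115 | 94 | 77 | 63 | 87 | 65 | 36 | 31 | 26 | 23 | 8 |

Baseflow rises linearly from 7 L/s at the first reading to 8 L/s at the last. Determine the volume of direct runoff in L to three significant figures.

V ≈ 5.44 × 10^5 L

Direct-runoff ordinates (Q − Q_b): 0.00, 9.92, 52.85, 107.77, 86.69, 69.62, 55.54, 79.46, 57.38, 28.31, 23.23, 18.15, 15.08, 0.00 L/s.
ΣQ_DR = 604.0 L/s.
With Δt = 0.25 h = 900 s, V = ΣQ_DR · Δt = 604.0 × 900 = 5.44 × 10^5 L.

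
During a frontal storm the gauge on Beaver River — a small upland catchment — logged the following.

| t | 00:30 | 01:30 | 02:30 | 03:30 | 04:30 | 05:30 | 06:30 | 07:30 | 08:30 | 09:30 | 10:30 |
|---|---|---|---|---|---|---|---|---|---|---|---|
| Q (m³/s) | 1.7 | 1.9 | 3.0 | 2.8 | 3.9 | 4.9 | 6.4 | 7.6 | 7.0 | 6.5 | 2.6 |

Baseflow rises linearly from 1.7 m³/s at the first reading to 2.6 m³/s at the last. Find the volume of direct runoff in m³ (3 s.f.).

Direct-runoff ordinates (Q − Q_b): 0.00, 0.11, 1.12, 0.83, 1.84, 2.75, 4.16, 5.27, 4.58, 3.99, 0.00 m³/s.
ΣQ_DR = 24.65 m³/s.
With Δt = 1 h = 3600 s, V = ΣQ_DR · Δt = 24.65 × 3600 = 88700 m³.

V ≈ 88700 m³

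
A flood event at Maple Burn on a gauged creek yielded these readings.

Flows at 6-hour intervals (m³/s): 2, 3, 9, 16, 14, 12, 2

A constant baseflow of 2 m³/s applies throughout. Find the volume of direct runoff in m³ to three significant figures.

Direct-runoff ordinates (Q − Q_b): 0.0, 1.0, 7.0, 14.0, 12.0, 10.0, 0.0 m³/s.
ΣQ_DR = 44.00 m³/s.
With Δt = 6 h = 21600 s, V = ΣQ_DR · Δt = 44.00 × 21600 = 9.50 × 10^5 m³.

V ≈ 9.50 × 10^5 m³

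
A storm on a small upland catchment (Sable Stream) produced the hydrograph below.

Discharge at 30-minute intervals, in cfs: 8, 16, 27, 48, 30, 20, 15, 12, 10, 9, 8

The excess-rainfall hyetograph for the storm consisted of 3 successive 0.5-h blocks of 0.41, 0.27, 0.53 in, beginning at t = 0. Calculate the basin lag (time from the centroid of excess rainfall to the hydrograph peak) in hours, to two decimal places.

t_L ≈ 0.70 h

Centroid of excess rainfall: t_c = Σ P_i·t̄_i / ΣP_i = 0.7996 h (block centres at 0.25, 0.75, 1.25 h).
Hydrograph peak occurs at t = 1.5 h, so basin lag t_L = 1.5 − 0.7996 = 0.70 h.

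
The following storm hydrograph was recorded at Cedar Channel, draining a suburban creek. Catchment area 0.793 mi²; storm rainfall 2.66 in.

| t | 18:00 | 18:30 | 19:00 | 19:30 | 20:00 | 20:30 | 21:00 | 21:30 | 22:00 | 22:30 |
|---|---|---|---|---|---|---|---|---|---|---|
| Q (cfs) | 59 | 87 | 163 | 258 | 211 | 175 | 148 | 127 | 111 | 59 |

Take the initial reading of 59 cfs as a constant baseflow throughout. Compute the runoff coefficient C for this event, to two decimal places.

ΣQ_DR = 808.0 cfs; V = ΣQ_DR·Δt = 1.454 × 10^6 ft³.
Runoff depth d = V / A = 0.7894 in.
C = d / P = 0.7894 / 2.66 = 0.30.

C ≈ 0.30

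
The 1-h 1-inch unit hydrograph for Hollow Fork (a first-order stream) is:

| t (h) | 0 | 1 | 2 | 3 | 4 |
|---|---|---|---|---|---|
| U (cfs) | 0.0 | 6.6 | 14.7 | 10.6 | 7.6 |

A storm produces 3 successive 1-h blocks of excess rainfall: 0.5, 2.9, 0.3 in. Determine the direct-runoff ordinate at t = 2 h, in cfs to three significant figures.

Q ≈ 26.5 cfs

By discrete convolution, Q_j = Σ (P_i / 1 in) · U_{j−i}.
At t = 2 h (j=2): Q = (0.5/1)·14.7 + (2.9/1)·6.6 + (0.3/1)·0.0 = 26.5 cfs.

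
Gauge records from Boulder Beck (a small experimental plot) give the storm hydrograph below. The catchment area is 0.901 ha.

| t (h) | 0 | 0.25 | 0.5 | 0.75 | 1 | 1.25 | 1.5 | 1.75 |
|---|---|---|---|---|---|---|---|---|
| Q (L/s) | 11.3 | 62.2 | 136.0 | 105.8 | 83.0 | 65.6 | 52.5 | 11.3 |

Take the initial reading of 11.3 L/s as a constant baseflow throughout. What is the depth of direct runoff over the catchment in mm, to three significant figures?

Direct runoff: 0.0, 50.9, 124.7, 94.5, 71.7, 54.3, 41.2, 0.0 L/s; ΣQ_DR = 437.3 L/s.
V = ΣQ_DR · Δt = 437.3 × 900 s = 3.936 × 10^5 L.
Over A = 0.901 ha, depth = V / A = 43.7 mm.

d ≈ 43.7 mm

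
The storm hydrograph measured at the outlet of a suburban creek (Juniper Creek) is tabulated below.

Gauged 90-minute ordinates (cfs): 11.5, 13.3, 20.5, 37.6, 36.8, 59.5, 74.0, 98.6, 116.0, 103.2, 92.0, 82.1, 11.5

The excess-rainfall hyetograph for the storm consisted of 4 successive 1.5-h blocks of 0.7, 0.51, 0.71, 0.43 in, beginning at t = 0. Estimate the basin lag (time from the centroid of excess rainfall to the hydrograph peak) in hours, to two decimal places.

t_L ≈ 9.19 h

Centroid of excess rainfall: t_c = Σ P_i·t̄_i / ΣP_i = 2.8053 h (block centres at 0.75, 2.25, 3.75, 5.25 h).
Hydrograph peak occurs at t = 12 h, so basin lag t_L = 12 − 2.8053 = 9.19 h.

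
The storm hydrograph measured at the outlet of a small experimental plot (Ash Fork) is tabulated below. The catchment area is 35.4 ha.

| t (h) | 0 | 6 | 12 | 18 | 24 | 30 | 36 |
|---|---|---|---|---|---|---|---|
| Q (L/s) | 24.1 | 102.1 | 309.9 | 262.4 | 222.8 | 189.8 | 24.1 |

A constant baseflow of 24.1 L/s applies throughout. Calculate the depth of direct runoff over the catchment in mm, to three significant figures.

Direct runoff: 0.0, 78.0, 285.8, 238.3, 198.7, 165.7, 0.0 L/s; ΣQ_DR = 966.5 L/s.
V = ΣQ_DR · Δt = 966.5 × 21600 s = 2.088 × 10^7 L.
Over A = 35.4 ha, depth = V / A = 59.0 mm.

d ≈ 59.0 mm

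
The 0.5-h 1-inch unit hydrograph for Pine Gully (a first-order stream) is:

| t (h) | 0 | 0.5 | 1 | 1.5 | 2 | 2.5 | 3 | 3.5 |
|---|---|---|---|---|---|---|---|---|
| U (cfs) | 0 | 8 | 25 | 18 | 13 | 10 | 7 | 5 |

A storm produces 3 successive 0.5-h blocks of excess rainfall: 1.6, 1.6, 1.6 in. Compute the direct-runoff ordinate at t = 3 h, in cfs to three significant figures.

By discrete convolution, Q_j = Σ (P_i / 1 in) · U_{j−i}.
At t = 3 h (j=6): Q = (1.6/1)·7 + (1.6/1)·10 + (1.6/1)·13 = 48.0 cfs.

Q ≈ 48.0 cfs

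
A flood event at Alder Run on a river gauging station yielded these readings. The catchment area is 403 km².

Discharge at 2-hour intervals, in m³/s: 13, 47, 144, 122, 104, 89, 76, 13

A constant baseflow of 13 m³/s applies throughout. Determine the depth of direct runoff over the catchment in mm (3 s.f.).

Direct runoff: 0.0, 34.0, 131.0, 109.0, 91.0, 76.0, 63.0, 0.0 m³/s; ΣQ_DR = 504.0 m³/s.
V = ΣQ_DR · Δt = 504.0 × 7200 s = 3.629 × 10^6 m³.
Over A = 403 km², depth = V / A = 9.00 mm.

d ≈ 9.00 mm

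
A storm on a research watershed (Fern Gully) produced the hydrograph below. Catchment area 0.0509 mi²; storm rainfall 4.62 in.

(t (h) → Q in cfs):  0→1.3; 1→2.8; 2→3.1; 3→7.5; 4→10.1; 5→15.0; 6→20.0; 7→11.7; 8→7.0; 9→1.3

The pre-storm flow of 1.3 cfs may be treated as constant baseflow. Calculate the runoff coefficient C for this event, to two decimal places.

ΣQ_DR = 66.80 cfs; V = ΣQ_DR·Δt = 2.405 × 10^5 ft³.
Runoff depth d = V / A = 2.034 in.
C = d / P = 2.034 / 4.62 = 0.44.

C ≈ 0.44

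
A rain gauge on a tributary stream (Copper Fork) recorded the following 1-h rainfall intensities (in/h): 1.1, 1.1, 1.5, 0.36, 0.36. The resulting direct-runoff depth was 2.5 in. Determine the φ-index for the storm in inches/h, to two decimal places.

Only the 3 blocks with intensity above φ contribute runoff: 1.1, 1.1, 1.5 in/h.
Σ(I−φ)·Δt = d  ⇒  (1.1+1.1+1.5 − 3φ)·1 = 2.5
φ = (3.700 − 2.5/1) / 3 = 0.40 in/h.

φ ≈ 0.40 in/h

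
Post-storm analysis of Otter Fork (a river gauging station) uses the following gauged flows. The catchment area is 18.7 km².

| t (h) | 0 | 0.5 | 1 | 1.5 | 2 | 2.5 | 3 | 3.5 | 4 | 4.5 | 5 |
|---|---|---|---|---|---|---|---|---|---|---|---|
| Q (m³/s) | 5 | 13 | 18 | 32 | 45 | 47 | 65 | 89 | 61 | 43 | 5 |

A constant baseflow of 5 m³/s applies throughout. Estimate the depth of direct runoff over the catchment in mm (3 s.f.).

Direct runoff: 0.0, 8.0, 13.0, 27.0, 40.0, 42.0, 60.0, 84.0, 56.0, 38.0, 0.0 m³/s; ΣQ_DR = 368.0 m³/s.
V = ΣQ_DR · Δt = 368.0 × 1800 s = 6.624 × 10^5 m³.
Over A = 18.7 km², depth = V / A = 35.4 mm.

d ≈ 35.4 mm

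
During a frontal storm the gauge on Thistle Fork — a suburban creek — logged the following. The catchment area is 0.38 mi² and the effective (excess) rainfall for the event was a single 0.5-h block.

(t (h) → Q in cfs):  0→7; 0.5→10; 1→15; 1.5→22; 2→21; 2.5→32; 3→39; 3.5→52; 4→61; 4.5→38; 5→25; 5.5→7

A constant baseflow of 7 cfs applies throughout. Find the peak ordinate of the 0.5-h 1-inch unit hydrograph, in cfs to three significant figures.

Direct runoff: 0.0, 3.0, 8.0, 15.0, 14.0, 25.0, 32.0, 45.0, 54.0, 31.0, 18.0, 0.0 cfs; ΣQ_DR = 245.0 cfs, peak = 54.0 cfs.
Runoff depth d = ΣQ_DR·Δt / A = 245.0 × 1800 / (0.38 mi²) = 0.4995 in.
The 1-inch UH is the DRH scaled by (1 in)/d, so U_p = 54.0 × 1/0.4995 = 108 cfs.

U_p ≈ 108 cfs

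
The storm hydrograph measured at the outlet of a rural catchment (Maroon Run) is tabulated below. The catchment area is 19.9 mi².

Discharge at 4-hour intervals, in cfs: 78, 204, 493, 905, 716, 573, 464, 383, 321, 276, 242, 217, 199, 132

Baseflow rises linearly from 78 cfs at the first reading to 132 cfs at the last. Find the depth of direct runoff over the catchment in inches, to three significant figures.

Direct runoff: 0.00, 121.85, 406.69, 814.54, 621.38, 474.23, 361.08, 275.92, 209.77, 160.62, 122.46, 93.31, 71.15, 0.00 cfs; ΣQ_DR = 3733 cfs.
V = ΣQ_DR · Δt = 3733 × 14400 s = 5.376 × 10^7 ft³.
Over A = 19.9 mi², depth = V / A = 1.16 in.

d ≈ 1.16 in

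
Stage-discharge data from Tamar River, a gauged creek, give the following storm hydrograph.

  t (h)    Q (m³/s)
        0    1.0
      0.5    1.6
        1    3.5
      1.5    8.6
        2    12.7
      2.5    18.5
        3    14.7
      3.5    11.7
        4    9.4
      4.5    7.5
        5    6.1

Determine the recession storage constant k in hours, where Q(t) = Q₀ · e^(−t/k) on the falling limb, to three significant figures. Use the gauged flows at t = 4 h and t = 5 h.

k ≈ 2.31 h

On the falling limb, Q drops from 9.4 to 6.1 m³/s between t = 4 h and t = 5 h (Δt = 1 h).
k = −Δt / ln(Q₂/Q₁) = −1 / ln(6.1/9.4) = 2.31 h.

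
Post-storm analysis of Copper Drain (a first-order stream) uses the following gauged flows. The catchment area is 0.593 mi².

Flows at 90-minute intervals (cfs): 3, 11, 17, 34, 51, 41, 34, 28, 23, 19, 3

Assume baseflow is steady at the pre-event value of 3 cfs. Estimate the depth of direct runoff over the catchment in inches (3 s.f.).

d ≈ 0.905 in

Direct runoff: 0.0, 8.0, 14.0, 31.0, 48.0, 38.0, 31.0, 25.0, 20.0, 16.0, 0.0 cfs; ΣQ_DR = 231.0 cfs.
V = ΣQ_DR · Δt = 231.0 × 5400 s = 1.247 × 10^6 ft³.
Over A = 0.593 mi², depth = V / A = 0.905 in.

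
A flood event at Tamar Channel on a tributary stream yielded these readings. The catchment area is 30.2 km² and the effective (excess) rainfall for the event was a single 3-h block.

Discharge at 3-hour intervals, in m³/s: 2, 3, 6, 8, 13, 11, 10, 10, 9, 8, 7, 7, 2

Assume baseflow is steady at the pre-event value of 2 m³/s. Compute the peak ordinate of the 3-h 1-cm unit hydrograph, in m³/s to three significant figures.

Direct runoff: 0.0, 1.0, 4.0, 6.0, 11.0, 9.0, 8.0, 8.0, 7.0, 6.0, 5.0, 5.0, 0.0 m³/s; ΣQ_DR = 70.00 m³/s, peak = 11.0 m³/s.
Runoff depth d = ΣQ_DR·Δt / A = 70.00 × 10800 / (30.2 km²) = 25.03 mm.
The 1-cm UH is the DRH scaled by (10 mm)/d, so U_p = 11.0 × 10/25.03 = 4.39 m³/s.

U_p ≈ 4.39 m³/s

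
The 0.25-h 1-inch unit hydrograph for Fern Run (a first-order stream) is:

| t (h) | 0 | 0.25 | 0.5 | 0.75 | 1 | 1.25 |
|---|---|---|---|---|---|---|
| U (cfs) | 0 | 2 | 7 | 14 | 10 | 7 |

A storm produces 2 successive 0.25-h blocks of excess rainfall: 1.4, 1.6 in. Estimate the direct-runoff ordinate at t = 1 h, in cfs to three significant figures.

Q ≈ 36.4 cfs

By discrete convolution, Q_j = Σ (P_i / 1 in) · U_{j−i}.
At t = 1 h (j=4): Q = (1.4/1)·10 + (1.6/1)·14 = 36.4 cfs.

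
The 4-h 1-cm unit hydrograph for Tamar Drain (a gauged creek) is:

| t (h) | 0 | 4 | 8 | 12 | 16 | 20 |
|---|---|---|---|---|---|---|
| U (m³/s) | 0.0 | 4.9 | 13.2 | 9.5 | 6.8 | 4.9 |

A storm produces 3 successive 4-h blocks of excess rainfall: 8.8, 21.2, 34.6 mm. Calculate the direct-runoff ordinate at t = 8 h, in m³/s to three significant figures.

Q ≈ 22.0 m³/s

By discrete convolution, Q_j = Σ (P_i / 10 mm) · U_{j−i}.
At t = 8 h (j=2): Q = (8.8/10)·13.2 + (21.2/10)·4.9 + (34.6/10)·0.0 = 22.0 m³/s.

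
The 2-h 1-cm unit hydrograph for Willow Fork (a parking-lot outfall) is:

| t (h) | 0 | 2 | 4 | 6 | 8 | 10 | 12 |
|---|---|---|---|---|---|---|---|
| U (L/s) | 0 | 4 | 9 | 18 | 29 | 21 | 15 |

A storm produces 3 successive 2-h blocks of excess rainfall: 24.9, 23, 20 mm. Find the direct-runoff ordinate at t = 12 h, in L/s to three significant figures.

Q ≈ 144 L/s

By discrete convolution, Q_j = Σ (P_i / 10 mm) · U_{j−i}.
At t = 12 h (j=6): Q = (24.9/10)·15 + (23/10)·21 + (20/10)·29 = 144 L/s.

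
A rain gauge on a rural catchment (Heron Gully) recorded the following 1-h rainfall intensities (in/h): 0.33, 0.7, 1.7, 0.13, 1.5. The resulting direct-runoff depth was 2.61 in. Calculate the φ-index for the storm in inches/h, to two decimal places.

Only the 3 blocks with intensity above φ contribute runoff: 0.7, 1.7, 1.5 in/h.
Σ(I−φ)·Δt = d  ⇒  (0.7+1.7+1.5 − 3φ)·1 = 2.61
φ = (3.900 − 2.61/1) / 3 = 0.43 in/h.

φ ≈ 0.43 in/h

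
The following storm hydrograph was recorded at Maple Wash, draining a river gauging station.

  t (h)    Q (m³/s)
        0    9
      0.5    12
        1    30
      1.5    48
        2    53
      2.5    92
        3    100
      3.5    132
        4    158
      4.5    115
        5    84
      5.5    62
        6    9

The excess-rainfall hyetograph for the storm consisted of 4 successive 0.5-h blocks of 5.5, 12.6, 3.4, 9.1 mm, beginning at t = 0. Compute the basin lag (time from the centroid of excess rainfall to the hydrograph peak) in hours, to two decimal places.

t_L ≈ 2.99 h

Centroid of excess rainfall: t_c = Σ P_i·t̄_i / ΣP_i = 1.0131 h (block centres at 0.25, 0.75, 1.25, 1.75 h).
Hydrograph peak occurs at t = 4 h, so basin lag t_L = 4 − 1.0131 = 2.99 h.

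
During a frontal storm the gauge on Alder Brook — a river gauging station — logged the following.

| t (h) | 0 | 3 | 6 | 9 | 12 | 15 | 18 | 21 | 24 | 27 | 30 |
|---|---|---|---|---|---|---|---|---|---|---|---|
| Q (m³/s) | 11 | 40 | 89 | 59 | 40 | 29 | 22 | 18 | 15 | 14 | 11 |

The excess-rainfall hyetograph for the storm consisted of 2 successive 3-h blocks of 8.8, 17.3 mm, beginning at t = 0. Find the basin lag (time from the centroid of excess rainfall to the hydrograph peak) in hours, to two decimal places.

t_L ≈ 2.51 h

Centroid of excess rainfall: t_c = Σ P_i·t̄_i / ΣP_i = 3.4885 h (block centres at 1.5, 4.5 h).
Hydrograph peak occurs at t = 6 h, so basin lag t_L = 6 − 3.4885 = 2.51 h.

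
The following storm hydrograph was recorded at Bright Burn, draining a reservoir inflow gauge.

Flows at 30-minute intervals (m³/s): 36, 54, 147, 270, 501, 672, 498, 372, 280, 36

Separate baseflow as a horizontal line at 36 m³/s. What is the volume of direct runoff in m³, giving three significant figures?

Direct-runoff ordinates (Q − Q_b): 0.0, 18.0, 111.0, 234.0, 465.0, 636.0, 462.0, 336.0, 244.0, 0.0 m³/s.
ΣQ_DR = 2506 m³/s.
With Δt = 0.5 h = 1800 s, V = ΣQ_DR · Δt = 2506 × 1800 = 4.51 × 10^6 m³.

V ≈ 4.51 × 10^6 m³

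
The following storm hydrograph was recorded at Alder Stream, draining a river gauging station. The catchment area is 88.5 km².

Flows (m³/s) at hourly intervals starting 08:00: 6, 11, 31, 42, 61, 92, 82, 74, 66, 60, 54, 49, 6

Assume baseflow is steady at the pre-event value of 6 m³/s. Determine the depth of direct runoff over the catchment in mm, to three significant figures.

d ≈ 22.6 mm

Direct runoff: 0.0, 5.0, 25.0, 36.0, 55.0, 86.0, 76.0, 68.0, 60.0, 54.0, 48.0, 43.0, 0.0 m³/s; ΣQ_DR = 556.0 m³/s.
V = ΣQ_DR · Δt = 556.0 × 3600 s = 2.002 × 10^6 m³.
Over A = 88.5 km², depth = V / A = 22.6 mm.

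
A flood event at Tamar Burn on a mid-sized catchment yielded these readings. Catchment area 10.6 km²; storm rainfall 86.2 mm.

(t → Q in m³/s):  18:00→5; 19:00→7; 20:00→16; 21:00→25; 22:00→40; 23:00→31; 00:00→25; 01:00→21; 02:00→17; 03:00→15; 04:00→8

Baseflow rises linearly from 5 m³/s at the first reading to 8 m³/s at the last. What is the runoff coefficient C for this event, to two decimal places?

ΣQ_DR = 138.5 m³/s; V = ΣQ_DR·Δt = 4.986 × 10^5 m³.
Runoff depth d = V / A = 47.04 mm.
C = d / P = 47.04 / 86.2 = 0.55.

C ≈ 0.55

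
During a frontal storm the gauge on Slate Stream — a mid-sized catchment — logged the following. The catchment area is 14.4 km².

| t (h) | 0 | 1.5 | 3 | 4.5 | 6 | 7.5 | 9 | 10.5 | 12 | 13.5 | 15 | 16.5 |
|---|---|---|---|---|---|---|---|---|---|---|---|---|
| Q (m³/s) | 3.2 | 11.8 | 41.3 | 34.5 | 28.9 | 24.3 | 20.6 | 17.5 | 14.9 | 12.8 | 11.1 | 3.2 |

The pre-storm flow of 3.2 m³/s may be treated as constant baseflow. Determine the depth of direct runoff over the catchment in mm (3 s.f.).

d ≈ 69.6 mm

Direct runoff: 0.0, 8.6, 38.1, 31.3, 25.7, 21.1, 17.4, 14.3, 11.7, 9.6, 7.9, 0.0 m³/s; ΣQ_DR = 185.7 m³/s.
V = ΣQ_DR · Δt = 185.7 × 5400 s = 1.003 × 10^6 m³.
Over A = 14.4 km², depth = V / A = 69.6 mm.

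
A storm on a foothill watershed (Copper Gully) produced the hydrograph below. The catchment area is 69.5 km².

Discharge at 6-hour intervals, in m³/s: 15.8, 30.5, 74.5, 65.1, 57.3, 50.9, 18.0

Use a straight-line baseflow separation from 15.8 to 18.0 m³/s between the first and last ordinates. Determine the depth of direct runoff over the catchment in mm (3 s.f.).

Direct runoff: 0.00, 14.33, 57.97, 48.20, 40.03, 33.27, 0.00 m³/s; ΣQ_DR = 193.8 m³/s.
V = ΣQ_DR · Δt = 193.8 × 21600 s = 4.186 × 10^6 m³.
Over A = 69.5 km², depth = V / A = 60.2 mm.

d ≈ 60.2 mm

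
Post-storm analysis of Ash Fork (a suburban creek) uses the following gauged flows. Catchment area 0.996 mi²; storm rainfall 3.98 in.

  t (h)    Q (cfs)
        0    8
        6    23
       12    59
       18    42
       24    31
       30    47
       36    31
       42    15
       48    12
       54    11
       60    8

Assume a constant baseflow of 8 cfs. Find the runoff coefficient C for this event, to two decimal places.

C ≈ 0.47

ΣQ_DR = 199.0 cfs; V = ΣQ_DR·Δt = 4.298 × 10^6 ft³.
Runoff depth d = V / A = 1.858 in.
C = d / P = 1.858 / 3.98 = 0.47.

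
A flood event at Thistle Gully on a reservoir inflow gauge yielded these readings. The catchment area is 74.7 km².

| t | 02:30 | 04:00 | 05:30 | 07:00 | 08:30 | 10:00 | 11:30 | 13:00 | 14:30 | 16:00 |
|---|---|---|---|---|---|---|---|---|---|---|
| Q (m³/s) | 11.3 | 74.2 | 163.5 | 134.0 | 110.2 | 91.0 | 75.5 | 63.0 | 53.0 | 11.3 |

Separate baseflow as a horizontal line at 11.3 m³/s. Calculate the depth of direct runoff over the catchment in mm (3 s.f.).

Direct runoff: 0.0, 62.9, 152.2, 122.7, 98.9, 79.7, 64.2, 51.7, 41.7, 0.0 m³/s; ΣQ_DR = 674.0 m³/s.
V = ΣQ_DR · Δt = 674.0 × 5400 s = 3.640 × 10^6 m³.
Over A = 74.7 km², depth = V / A = 48.7 mm.

d ≈ 48.7 mm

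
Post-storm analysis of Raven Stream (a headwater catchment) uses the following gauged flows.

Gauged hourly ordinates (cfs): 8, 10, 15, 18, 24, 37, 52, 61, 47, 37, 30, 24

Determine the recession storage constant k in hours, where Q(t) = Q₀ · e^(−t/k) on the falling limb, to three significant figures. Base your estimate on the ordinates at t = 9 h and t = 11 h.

On the falling limb, Q drops from 37 to 24 cfs between t = 9 h and t = 11 h (Δt = 2 h).
k = −Δt / ln(Q₂/Q₁) = −2 / ln(24/37) = 4.62 h.

k ≈ 4.62 h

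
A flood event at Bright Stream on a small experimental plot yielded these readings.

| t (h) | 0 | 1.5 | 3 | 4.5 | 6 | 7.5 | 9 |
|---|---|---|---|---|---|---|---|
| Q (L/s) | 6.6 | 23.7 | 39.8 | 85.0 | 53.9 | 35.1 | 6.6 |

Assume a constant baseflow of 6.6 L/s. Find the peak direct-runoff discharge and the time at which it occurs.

Q_p = 78.4 L/s at t = 4.5 h

Subtracting baseflow gives direct-runoff ordinates: 0.0, 17.1, 33.2, 78.4, 47.3, 28.5, 0.0 L/s.
The maximum is 78.4 L/s, occurring at the reading for t = 4.5 h.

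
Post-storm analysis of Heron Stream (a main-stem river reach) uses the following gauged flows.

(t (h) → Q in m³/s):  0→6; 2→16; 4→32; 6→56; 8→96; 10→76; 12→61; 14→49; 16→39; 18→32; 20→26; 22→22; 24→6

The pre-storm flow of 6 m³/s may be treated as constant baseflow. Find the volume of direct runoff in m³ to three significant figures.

V ≈ 3.16 × 10^6 m³

Direct-runoff ordinates (Q − Q_b): 0.0, 10.0, 26.0, 50.0, 90.0, 70.0, 55.0, 43.0, 33.0, 26.0, 20.0, 16.0, 0.0 m³/s.
ΣQ_DR = 439.0 m³/s.
With Δt = 2 h = 7200 s, V = ΣQ_DR · Δt = 439.0 × 7200 = 3.16 × 10^6 m³.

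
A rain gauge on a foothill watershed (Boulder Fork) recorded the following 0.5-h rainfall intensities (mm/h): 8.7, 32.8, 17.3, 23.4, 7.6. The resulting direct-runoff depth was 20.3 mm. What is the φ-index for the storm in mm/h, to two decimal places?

φ ≈ 10.97 mm/h

Only the 3 blocks with intensity above φ contribute runoff: 32.8, 17.3, 23.4 mm/h.
Σ(I−φ)·Δt = d  ⇒  (32.8+17.3+23.4 − 3φ)·0.5 = 20.3
φ = (73.50 − 20.3/0.5) / 3 = 10.97 mm/h.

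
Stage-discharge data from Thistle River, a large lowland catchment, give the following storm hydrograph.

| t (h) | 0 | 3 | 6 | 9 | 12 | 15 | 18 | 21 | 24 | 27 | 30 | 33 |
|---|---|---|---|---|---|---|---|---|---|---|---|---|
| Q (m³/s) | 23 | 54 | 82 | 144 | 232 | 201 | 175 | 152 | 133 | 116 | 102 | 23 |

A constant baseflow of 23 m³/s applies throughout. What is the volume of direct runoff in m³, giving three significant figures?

V ≈ 1.25 × 10^7 m³

Direct-runoff ordinates (Q − Q_b): 0.0, 31.0, 59.0, 121.0, 209.0, 178.0, 152.0, 129.0, 110.0, 93.0, 79.0, 0.0 m³/s.
ΣQ_DR = 1161 m³/s.
With Δt = 3 h = 10800 s, V = ΣQ_DR · Δt = 1161 × 10800 = 1.25 × 10^7 m³.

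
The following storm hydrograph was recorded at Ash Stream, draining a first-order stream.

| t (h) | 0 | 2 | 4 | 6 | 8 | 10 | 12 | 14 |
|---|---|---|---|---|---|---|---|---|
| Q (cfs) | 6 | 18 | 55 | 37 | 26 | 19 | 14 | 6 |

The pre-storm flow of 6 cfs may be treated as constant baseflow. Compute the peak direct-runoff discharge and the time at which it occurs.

Q_p = 49.0 cfs at t = 4 h

Subtracting baseflow gives direct-runoff ordinates: 0.0, 12.0, 49.0, 31.0, 20.0, 13.0, 8.0, 0.0 cfs.
The maximum is 49.0 cfs, occurring at the reading for t = 4 h.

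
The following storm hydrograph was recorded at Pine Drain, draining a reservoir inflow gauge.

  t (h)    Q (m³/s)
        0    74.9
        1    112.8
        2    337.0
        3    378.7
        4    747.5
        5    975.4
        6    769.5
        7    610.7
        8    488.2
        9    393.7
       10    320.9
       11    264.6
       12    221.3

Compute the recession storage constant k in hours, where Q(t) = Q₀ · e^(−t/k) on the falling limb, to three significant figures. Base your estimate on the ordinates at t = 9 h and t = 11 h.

k ≈ 5.03 h

On the falling limb, Q drops from 393.7 to 264.6 m³/s between t = 9 h and t = 11 h (Δt = 2 h).
k = −Δt / ln(Q₂/Q₁) = −2 / ln(264.6/393.7) = 5.03 h.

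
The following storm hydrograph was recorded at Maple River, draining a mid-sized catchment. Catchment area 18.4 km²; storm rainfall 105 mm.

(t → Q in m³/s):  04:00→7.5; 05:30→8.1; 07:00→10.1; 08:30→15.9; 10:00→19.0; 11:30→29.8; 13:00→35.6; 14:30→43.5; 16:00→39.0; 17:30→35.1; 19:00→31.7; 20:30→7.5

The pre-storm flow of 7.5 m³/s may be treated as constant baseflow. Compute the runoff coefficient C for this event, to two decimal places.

C ≈ 0.54

ΣQ_DR = 192.8 m³/s; V = ΣQ_DR·Δt = 1.041 × 10^6 m³.
Runoff depth d = V / A = 56.58 mm.
C = d / P = 56.58 / 105 = 0.54.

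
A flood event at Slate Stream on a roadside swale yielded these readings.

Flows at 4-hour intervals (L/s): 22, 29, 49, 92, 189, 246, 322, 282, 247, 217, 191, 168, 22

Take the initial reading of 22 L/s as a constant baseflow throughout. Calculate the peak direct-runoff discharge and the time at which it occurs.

Subtracting baseflow gives direct-runoff ordinates: 0.0, 7.0, 27.0, 70.0, 167.0, 224.0, 300.0, 260.0, 225.0, 195.0, 169.0, 146.0, 0.0 L/s.
The maximum is 300.0 L/s, occurring at the reading for t = 24 h.

Q_p = 300.0 L/s at t = 24 h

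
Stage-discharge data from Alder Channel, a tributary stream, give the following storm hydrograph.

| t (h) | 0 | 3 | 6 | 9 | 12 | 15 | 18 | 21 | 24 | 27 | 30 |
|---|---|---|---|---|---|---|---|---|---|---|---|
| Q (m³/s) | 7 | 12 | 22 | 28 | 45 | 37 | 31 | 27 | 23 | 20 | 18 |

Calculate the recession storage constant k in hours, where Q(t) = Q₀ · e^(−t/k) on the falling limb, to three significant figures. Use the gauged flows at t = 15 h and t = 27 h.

k ≈ 19.5 h

On the falling limb, Q drops from 37 to 20 m³/s between t = 15 h and t = 27 h (Δt = 12 h).
k = −Δt / ln(Q₂/Q₁) = −12 / ln(20/37) = 19.5 h.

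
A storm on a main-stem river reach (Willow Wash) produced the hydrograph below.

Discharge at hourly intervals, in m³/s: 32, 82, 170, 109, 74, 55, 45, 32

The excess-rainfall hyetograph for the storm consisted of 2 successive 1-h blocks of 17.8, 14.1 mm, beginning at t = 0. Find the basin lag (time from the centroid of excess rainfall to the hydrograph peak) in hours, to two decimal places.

Centroid of excess rainfall: t_c = Σ P_i·t̄_i / ΣP_i = 0.9420 h (block centres at 0.5, 1.5 h).
Hydrograph peak occurs at t = 2 h, so basin lag t_L = 2 − 0.9420 = 1.06 h.

t_L ≈ 1.06 h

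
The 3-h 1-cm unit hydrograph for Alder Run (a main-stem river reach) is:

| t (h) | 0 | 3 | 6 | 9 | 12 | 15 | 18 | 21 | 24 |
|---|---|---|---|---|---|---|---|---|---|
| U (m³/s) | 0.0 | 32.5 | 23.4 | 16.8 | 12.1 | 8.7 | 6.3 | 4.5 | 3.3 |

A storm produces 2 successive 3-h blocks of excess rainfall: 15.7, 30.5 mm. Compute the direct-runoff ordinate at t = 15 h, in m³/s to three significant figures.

Q ≈ 50.6 m³/s

By discrete convolution, Q_j = Σ (P_i / 10 mm) · U_{j−i}.
At t = 15 h (j=5): Q = (15.7/10)·8.7 + (30.5/10)·12.1 = 50.6 m³/s.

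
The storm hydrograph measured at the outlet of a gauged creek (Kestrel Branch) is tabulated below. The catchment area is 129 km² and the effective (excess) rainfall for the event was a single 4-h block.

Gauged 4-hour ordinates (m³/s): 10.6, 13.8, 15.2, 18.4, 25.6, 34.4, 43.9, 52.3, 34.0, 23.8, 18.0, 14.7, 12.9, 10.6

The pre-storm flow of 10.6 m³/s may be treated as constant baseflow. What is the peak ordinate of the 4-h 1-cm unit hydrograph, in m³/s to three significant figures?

U_p ≈ 20.8 m³/s

Direct runoff: 0.0, 3.2, 4.6, 7.8, 15.0, 23.8, 33.3, 41.7, 23.4, 13.2, 7.4, 4.1, 2.3, 0.0 m³/s; ΣQ_DR = 179.8 m³/s, peak = 41.7 m³/s.
Runoff depth d = ΣQ_DR·Δt / A = 179.8 × 14400 / (129 km²) = 20.07 mm.
The 1-cm UH is the DRH scaled by (10 mm)/d, so U_p = 41.7 × 10/20.07 = 20.8 m³/s.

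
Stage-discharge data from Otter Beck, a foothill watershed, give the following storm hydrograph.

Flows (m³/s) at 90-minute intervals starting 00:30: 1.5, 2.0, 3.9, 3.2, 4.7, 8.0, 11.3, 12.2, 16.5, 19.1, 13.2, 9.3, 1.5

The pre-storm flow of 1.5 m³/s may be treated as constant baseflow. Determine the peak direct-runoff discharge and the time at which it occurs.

Subtracting baseflow gives direct-runoff ordinates: 0.0, 0.5, 2.4, 1.7, 3.2, 6.5, 9.8, 10.7, 15.0, 17.6, 11.7, 7.8, 0.0 m³/s.
The maximum is 17.6 m³/s, occurring at the reading for t = 14:00.

Q_p = 17.6 m³/s at t = 14:00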